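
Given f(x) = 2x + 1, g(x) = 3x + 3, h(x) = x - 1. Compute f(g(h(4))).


h(4) = 3
g(3) = 12
f(12) = 25

25


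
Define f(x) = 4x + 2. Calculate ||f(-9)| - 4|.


30


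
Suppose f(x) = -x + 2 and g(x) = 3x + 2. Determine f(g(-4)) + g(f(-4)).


f(g(-4)) = 12
g(f(-4)) = 20
Sum = 32

32


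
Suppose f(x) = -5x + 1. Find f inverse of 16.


-3


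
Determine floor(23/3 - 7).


23/3 = 7.6667
7.6667 - 7 = 0.6667
floor(0.6667) = 0

0


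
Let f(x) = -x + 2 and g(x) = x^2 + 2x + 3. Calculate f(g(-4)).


-9


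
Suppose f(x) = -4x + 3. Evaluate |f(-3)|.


15


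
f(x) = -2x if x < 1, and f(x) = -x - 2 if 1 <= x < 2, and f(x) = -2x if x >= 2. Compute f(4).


-8


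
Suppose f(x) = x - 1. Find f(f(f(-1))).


f(-1) = -2
f(-2) = -3
f(-3) = -4

-4


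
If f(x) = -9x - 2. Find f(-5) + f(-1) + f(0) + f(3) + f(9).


f(-5) = 43
f(-1) = 7
f(0) = -2
f(3) = -29
f(9) = -83
Sum = -64

-64


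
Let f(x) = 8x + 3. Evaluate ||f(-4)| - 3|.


f(-4) = -29
|-29| = 29
|29 - 3| = 26

26


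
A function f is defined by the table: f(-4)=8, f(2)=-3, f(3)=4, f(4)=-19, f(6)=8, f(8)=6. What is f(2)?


Reading from the table at x = 2

-3


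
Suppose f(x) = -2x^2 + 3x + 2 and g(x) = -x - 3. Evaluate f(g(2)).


g(2) = -5
f(-5) = (-2)*(-5)^2 + 3*(-5) + 2 = -63

-63


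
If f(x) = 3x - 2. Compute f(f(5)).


37


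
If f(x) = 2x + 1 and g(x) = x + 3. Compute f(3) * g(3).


f(3) = 7
g(3) = 6
Product = 42

42


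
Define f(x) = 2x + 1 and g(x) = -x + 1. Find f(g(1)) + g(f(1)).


-1


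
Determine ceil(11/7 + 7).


11/7 = 1.5714
1.5714 + 7 = 8.5714
ceil(8.5714) = 9

9


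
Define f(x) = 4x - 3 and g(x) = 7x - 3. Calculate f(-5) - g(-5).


15


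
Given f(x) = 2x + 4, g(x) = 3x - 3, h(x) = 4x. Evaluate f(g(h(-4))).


h(-4) = -16
g(-16) = -51
f(-51) = -98

-98


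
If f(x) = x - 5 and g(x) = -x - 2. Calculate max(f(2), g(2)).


f(2) = -3
g(2) = -4
max = -3

-3


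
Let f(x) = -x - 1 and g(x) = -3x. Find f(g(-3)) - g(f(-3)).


f(g(-3)) = -10
g(f(-3)) = -6
Difference = -4

-4


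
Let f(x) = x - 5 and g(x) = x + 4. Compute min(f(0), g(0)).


f(0) = -5
g(0) = 4
min = -5

-5


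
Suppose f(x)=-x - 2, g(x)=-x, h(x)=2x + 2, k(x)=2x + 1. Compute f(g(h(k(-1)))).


k(-1) = -1
h(-1) = 0
g(0) = 0
f(0) = -2

-2


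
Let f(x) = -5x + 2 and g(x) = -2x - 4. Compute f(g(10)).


g(10) = -24
f(-24) = 122

122


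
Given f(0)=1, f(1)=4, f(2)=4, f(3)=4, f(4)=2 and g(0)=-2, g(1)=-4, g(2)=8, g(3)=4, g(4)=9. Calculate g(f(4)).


f(4) = 2
g(2) = 8

8


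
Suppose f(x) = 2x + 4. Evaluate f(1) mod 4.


2


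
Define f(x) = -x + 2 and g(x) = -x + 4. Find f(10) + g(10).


f(10) = -8
g(10) = -6
Sum = -14

-14


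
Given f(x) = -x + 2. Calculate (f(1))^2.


f(1) = 1
(1)^2 = 1

1


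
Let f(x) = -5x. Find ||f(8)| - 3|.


f(8) = -40
|-40| = 40
|40 - 3| = 37

37


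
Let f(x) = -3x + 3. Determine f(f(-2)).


f(-2) = 9
f(9) = -24

-24


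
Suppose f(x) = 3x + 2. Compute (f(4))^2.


f(4) = 14
(14)^2 = 196

196


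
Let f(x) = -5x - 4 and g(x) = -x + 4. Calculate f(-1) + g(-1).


6


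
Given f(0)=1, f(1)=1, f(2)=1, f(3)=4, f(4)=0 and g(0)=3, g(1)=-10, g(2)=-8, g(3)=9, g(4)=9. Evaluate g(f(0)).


f(0) = 1
g(1) = -10

-10


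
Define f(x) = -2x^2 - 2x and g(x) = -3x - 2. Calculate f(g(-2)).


g(-2) = 4
f(4) = (-2)*(4)^2 - 2*(4) = -40

-40


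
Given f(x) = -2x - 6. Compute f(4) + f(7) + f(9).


-58


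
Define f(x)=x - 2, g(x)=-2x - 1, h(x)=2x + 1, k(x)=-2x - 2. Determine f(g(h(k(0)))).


k(0) = -2
h(-2) = -3
g(-3) = 5
f(5) = 3

3


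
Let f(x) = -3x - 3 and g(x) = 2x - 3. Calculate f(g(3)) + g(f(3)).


f(g(3)) = -12
g(f(3)) = -27
Sum = -39

-39


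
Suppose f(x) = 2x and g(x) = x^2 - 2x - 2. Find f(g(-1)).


2


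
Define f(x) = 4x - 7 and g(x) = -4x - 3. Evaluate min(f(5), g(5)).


f(5) = 13
g(5) = -23
min = -23

-23


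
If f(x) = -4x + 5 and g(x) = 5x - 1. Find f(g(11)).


g(11) = 54
f(54) = -211

-211


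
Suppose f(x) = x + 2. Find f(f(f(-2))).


f(-2) = 0
f(0) = 2
f(2) = 4

4


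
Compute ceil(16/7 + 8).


16/7 = 2.2857
2.2857 + 8 = 10.2857
ceil(10.2857) = 11

11


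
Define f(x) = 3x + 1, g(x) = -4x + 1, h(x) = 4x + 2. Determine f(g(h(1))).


h(1) = 6
g(6) = -23
f(-23) = -68

-68


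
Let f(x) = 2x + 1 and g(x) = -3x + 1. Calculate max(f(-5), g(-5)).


f(-5) = -9
g(-5) = 16
max = 16

16


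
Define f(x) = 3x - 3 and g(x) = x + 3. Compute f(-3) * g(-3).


f(-3) = -12
g(-3) = 0
Product = 0

0


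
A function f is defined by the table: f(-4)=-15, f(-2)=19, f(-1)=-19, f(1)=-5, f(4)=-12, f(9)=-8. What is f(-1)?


Reading from the table at x = -1

-19


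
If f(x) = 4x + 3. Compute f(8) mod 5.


f(8) = 35
35 mod 5 = 0

0


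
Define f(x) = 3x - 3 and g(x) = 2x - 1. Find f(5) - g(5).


f(5) = 12
g(5) = 9
Difference = 3

3


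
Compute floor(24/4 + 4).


10


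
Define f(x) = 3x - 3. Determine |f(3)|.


6


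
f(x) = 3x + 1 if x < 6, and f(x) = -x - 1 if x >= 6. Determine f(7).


7 satisfies x >= 6
f(7) = -8

-8


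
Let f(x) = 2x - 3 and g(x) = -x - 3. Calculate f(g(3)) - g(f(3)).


-9


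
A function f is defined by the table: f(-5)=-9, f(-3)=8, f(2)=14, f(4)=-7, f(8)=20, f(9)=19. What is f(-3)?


8


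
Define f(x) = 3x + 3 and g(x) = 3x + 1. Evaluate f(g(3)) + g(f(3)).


f(g(3)) = 33
g(f(3)) = 37
Sum = 70

70


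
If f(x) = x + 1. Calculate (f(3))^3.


f(3) = 4
(4)^3 = 64

64


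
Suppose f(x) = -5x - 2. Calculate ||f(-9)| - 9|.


f(-9) = 43
|43| = 43
|43 - 9| = 34

34


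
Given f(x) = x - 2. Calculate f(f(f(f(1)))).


-7


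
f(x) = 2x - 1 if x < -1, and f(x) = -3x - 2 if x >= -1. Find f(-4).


-4 satisfies x < -1
f(-4) = -9

-9


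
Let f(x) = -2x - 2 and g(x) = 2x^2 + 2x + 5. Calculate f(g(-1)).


g(-1) = 5
f(5) = -12

-12


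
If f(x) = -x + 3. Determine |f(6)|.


f(6) = -3
|-3| = 3

3


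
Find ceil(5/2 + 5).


5/2 = 2.5
2.5 + 5 = 7.5
ceil(7.5) = 8

8


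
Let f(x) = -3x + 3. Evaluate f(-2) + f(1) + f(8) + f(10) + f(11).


f(-2) = 9
f(1) = 0
f(8) = -21
f(10) = -27
f(11) = -30
Sum = -69

-69


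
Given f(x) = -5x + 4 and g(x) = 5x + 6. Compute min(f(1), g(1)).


f(1) = -1
g(1) = 11
min = -1

-1


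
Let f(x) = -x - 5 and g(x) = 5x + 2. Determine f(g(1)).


g(1) = 7
f(7) = -12

-12


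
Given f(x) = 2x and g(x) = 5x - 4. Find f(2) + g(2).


f(2) = 4
g(2) = 6
Sum = 10

10


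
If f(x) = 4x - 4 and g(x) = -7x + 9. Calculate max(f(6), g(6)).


f(6) = 20
g(6) = -33
max = 20

20


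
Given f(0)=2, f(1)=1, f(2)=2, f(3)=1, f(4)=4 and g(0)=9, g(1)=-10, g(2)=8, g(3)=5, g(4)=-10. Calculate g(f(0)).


f(0) = 2
g(2) = 8

8


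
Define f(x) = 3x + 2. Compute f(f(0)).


f(0) = 2
f(2) = 8

8


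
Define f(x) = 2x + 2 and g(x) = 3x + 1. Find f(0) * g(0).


f(0) = 2
g(0) = 1
Product = 2

2


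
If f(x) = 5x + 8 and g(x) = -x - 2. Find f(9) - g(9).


f(9) = 53
g(9) = -11
Difference = 64

64


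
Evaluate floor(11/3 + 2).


11/3 = 3.6667
3.6667 + 2 = 5.6667
floor(5.6667) = 5

5


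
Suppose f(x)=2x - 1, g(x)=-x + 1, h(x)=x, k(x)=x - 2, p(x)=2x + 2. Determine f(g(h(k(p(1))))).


-3


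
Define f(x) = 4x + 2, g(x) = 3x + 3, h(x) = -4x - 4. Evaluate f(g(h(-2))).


h(-2) = 4
g(4) = 15
f(15) = 62

62


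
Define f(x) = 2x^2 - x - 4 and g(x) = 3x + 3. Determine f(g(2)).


g(2) = 9
f(9) = 2*(9)^2 - 1*(9) - 4 = 149

149


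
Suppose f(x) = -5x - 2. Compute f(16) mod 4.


f(16) = -82
-82 mod 4 = 2

2


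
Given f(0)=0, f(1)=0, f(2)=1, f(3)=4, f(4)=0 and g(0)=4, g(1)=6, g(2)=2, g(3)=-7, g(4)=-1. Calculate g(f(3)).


f(3) = 4
g(4) = -1

-1


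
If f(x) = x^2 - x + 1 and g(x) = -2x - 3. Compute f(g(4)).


133


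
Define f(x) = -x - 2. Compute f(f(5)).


5


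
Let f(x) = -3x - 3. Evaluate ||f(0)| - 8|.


5


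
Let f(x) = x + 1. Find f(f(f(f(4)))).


f(4) = 5
f(5) = 6
f(6) = 7
f(7) = 8

8


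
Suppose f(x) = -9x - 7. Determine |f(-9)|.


f(-9) = 74
|74| = 74

74


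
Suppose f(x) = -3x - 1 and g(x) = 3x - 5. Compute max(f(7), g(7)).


f(7) = -22
g(7) = 16
max = 16

16


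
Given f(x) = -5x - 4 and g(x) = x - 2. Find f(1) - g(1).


f(1) = -9
g(1) = -1
Difference = -8

-8


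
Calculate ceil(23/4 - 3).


23/4 = 5.75
5.75 - 3 = 2.75
ceil(2.75) = 3

3


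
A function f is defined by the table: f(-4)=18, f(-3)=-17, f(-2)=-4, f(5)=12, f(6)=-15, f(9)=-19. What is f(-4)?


Reading from the table at x = -4

18


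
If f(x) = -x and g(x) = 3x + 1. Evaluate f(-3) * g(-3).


f(-3) = 3
g(-3) = -8
Product = -24

-24


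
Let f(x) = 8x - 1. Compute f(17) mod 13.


5


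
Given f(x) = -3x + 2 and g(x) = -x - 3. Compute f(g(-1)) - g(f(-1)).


f(g(-1)) = 8
g(f(-1)) = -8
Difference = 16

16


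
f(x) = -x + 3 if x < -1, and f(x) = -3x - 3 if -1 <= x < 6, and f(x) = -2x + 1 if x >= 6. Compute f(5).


5 satisfies -1 <= x < 6
f(5) = -18

-18


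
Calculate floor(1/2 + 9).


1/2 = 0.5
0.5 + 9 = 9.5
floor(9.5) = 9

9


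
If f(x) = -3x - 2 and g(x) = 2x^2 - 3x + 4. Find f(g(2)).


g(2) = 6
f(6) = -20

-20


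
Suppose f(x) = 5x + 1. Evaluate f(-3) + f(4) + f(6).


f(-3) = -14
f(4) = 21
f(6) = 31
Sum = 38

38


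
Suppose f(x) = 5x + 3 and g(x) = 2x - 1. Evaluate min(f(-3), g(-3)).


f(-3) = -12
g(-3) = -7
min = -12

-12


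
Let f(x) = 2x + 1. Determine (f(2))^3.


f(2) = 5
(5)^3 = 125

125


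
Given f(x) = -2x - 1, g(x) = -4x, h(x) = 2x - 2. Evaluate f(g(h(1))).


-1


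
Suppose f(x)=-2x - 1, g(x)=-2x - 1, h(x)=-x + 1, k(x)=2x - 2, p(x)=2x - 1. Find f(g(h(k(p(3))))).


p(3) = 5
k(5) = 8
h(8) = -7
g(-7) = 13
f(13) = -27

-27


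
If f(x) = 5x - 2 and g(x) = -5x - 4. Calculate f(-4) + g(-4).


f(-4) = -22
g(-4) = 16
Sum = -6

-6


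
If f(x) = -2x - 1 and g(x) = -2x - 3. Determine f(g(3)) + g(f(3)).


f(g(3)) = 17
g(f(3)) = 11
Sum = 28

28


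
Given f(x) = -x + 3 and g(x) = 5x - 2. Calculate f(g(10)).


-45


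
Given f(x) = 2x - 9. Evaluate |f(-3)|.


f(-3) = -15
|-15| = 15

15


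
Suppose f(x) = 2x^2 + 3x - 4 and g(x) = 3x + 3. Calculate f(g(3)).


g(3) = 12
f(12) = 2*(12)^2 + 3*(12) - 4 = 320

320


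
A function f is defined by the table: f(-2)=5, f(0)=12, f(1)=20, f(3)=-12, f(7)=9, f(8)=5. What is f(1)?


Reading from the table at x = 1

20


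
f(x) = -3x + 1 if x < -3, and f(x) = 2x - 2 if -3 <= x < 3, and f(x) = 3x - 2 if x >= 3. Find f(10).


10 satisfies x >= 3
f(10) = 28

28


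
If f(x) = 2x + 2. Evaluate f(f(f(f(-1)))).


14


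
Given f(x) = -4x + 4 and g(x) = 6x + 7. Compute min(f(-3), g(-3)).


f(-3) = 16
g(-3) = -11
min = -11

-11


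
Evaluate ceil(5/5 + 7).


8


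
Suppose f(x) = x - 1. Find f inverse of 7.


Solve x - 1 = 7
x = (7 + 1) / 1 = 8

8


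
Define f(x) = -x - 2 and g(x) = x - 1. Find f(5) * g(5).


-28


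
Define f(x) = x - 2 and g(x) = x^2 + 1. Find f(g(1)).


0


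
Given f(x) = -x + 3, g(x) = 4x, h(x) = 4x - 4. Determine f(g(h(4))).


-45


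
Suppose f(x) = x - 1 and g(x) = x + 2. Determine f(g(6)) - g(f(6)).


f(g(6)) = 7
g(f(6)) = 7
Difference = 0

0


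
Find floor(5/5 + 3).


5/5 = 1
1 + 3 = 4
floor(4) = 4

4


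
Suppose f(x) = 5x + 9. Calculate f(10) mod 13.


f(10) = 59
59 mod 13 = 7

7


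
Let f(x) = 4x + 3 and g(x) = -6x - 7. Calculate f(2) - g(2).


30


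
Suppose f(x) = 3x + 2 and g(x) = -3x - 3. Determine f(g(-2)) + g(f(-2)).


f(g(-2)) = 11
g(f(-2)) = 9
Sum = 20

20


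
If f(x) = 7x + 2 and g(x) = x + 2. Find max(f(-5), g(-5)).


f(-5) = -33
g(-5) = -3
max = -3

-3


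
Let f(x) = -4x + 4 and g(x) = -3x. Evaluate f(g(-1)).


g(-1) = 3
f(3) = -8

-8


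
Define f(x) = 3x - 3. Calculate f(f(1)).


f(1) = 0
f(0) = -3

-3


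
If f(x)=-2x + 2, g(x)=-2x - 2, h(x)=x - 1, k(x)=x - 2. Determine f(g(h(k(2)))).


2


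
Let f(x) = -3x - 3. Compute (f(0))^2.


f(0) = -3
(-3)^2 = 9

9


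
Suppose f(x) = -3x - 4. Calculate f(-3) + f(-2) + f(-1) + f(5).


-13


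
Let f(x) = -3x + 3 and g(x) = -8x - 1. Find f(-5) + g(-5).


57


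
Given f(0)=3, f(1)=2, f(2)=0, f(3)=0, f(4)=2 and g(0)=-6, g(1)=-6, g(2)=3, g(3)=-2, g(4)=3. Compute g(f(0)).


f(0) = 3
g(3) = -2

-2


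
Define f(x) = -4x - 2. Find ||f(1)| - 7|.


1


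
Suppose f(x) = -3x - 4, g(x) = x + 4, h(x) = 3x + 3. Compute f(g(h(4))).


h(4) = 15
g(15) = 19
f(19) = -61

-61


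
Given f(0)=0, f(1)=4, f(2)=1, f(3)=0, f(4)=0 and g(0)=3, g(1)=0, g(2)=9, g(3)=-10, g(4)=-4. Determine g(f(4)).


f(4) = 0
g(0) = 3

3


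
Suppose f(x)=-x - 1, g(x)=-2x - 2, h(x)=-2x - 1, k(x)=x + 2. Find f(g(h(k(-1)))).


k(-1) = 1
h(1) = -3
g(-3) = 4
f(4) = -5

-5


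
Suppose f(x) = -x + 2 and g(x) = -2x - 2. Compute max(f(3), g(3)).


f(3) = -1
g(3) = -8
max = -1

-1


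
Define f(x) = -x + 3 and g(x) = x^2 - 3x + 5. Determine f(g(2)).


g(2) = 3
f(3) = 0

0


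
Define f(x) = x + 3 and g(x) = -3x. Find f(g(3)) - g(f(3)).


12


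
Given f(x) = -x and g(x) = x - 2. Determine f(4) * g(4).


-8


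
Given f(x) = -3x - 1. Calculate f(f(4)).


f(4) = -13
f(-13) = 38

38


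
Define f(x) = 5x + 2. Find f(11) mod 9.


f(11) = 57
57 mod 9 = 3

3


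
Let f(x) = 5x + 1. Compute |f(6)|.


f(6) = 31
|31| = 31

31


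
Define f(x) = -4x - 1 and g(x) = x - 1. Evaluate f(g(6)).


-21


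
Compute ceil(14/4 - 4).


14/4 = 3.5
3.5 - 4 = -0.5
ceil(-0.5) = 0

0


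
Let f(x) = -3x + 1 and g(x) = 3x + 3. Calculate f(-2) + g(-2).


f(-2) = 7
g(-2) = -3
Sum = 4

4


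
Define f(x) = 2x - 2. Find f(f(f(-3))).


f(-3) = -8
f(-8) = -18
f(-18) = -38

-38


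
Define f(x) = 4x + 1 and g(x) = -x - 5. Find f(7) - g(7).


f(7) = 29
g(7) = -12
Difference = 41

41


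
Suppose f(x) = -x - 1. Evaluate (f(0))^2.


f(0) = -1
(-1)^2 = 1

1


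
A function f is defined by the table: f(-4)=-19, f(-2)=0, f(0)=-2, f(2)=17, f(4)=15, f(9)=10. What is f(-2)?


Reading from the table at x = -2

0


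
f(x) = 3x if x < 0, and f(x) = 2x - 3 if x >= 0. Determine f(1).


1 satisfies x >= 0
f(1) = -1

-1


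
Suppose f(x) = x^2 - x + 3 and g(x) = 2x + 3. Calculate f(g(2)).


g(2) = 7
f(7) = 1*(7)^2 - 1*(7) + 3 = 45

45


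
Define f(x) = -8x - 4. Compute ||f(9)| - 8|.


f(9) = -76
|-76| = 76
|76 - 8| = 68

68


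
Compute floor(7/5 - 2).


7/5 = 1.4
1.4 - 2 = -0.6
floor(-0.6) = -1

-1


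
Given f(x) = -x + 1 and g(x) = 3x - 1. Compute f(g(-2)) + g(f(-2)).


f(g(-2)) = 8
g(f(-2)) = 8
Sum = 16

16


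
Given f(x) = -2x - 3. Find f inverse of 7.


-5


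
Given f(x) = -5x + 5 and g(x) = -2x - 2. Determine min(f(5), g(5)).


f(5) = -20
g(5) = -12
min = -20

-20


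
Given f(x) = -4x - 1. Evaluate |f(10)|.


f(10) = -41
|-41| = 41

41


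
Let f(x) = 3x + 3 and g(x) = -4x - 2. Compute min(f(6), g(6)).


f(6) = 21
g(6) = -26
min = -26

-26


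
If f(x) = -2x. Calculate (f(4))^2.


f(4) = -8
(-8)^2 = 64

64


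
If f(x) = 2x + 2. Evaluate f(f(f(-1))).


f(-1) = 0
f(0) = 2
f(2) = 6

6


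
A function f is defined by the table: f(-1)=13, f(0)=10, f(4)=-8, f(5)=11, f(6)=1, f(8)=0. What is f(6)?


Reading from the table at x = 6

1


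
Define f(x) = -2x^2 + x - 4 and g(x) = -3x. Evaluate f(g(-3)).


g(-3) = 9
f(9) = (-2)*(9)^2 + 1*(9) - 4 = -157

-157


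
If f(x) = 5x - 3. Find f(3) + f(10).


f(3) = 12
f(10) = 47
Sum = 59

59


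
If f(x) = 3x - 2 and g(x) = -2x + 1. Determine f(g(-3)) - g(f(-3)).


-4


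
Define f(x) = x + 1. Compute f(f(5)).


f(5) = 6
f(6) = 7

7


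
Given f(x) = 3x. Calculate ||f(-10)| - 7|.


f(-10) = -30
|-30| = 30
|30 - 7| = 23

23


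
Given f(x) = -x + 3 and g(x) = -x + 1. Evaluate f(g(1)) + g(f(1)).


f(g(1)) = 3
g(f(1)) = -1
Sum = 2

2


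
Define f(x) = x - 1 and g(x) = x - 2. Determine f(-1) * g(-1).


6


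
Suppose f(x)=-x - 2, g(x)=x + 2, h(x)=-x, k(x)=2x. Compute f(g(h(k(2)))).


k(2) = 4
h(4) = -4
g(-4) = -2
f(-2) = 0

0


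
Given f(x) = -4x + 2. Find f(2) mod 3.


f(2) = -6
-6 mod 3 = 0

0


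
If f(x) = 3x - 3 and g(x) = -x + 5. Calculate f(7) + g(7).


f(7) = 18
g(7) = -2
Sum = 16

16


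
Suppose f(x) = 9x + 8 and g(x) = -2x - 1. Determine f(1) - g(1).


f(1) = 17
g(1) = -3
Difference = 20

20


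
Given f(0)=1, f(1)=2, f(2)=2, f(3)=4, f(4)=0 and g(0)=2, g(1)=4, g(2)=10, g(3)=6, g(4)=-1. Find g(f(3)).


f(3) = 4
g(4) = -1

-1


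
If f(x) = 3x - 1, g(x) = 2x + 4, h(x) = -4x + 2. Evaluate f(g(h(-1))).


47


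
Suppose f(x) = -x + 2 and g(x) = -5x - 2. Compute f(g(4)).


g(4) = -22
f(-22) = 24

24


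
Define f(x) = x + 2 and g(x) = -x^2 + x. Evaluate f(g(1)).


g(1) = 0
f(0) = 2

2


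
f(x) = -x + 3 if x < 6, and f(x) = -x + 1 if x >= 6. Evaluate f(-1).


-1 satisfies x < 6
f(-1) = 4

4


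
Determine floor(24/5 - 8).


24/5 = 4.8
4.8 - 8 = -3.2
floor(-3.2) = -4

-4


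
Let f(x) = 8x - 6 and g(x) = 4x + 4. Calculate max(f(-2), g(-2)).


f(-2) = -22
g(-2) = -4
max = -4

-4


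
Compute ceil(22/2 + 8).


22/2 = 11
11 + 8 = 19
ceil(19) = 19

19


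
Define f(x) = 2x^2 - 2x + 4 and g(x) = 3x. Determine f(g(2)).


64


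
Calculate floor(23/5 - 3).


23/5 = 4.6
4.6 - 3 = 1.6
floor(1.6) = 1

1


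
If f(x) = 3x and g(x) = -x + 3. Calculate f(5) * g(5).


f(5) = 15
g(5) = -2
Product = -30

-30


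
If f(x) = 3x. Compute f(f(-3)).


f(-3) = -9
f(-9) = -27

-27


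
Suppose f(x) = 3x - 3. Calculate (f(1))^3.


f(1) = 0
(0)^3 = 0

0


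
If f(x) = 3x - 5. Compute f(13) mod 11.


f(13) = 34
34 mod 11 = 1

1


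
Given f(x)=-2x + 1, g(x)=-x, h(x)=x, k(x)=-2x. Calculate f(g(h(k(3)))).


-11


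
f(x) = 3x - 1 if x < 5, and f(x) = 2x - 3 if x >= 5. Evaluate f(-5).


-5 satisfies x < 5
f(-5) = -16

-16


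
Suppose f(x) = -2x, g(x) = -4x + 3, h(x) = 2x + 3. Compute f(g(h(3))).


66


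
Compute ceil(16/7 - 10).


16/7 = 2.2857
2.2857 - 10 = -7.7143
ceil(-7.7143) = -7

-7


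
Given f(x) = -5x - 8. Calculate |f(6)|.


f(6) = -38
|-38| = 38

38


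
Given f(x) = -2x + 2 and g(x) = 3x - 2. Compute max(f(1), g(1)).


f(1) = 0
g(1) = 1
max = 1

1


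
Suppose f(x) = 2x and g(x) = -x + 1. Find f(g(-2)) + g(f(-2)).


f(g(-2)) = 6
g(f(-2)) = 5
Sum = 11

11


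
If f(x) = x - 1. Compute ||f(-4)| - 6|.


f(-4) = -5
|-5| = 5
|5 - 6| = 1

1


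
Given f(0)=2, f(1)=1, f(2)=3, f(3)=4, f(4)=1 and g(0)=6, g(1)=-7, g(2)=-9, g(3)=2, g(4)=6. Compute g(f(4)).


f(4) = 1
g(1) = -7

-7


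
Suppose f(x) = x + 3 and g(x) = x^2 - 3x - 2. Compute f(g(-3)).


g(-3) = 16
f(16) = 19

19


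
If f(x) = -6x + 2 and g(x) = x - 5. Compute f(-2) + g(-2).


7


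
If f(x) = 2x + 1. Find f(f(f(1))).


f(1) = 3
f(3) = 7
f(7) = 15

15


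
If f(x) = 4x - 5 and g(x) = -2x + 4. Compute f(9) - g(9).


f(9) = 31
g(9) = -14
Difference = 45

45


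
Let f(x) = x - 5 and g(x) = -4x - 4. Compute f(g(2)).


-17


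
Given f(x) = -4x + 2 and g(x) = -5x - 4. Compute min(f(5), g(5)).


f(5) = -18
g(5) = -29
min = -29

-29


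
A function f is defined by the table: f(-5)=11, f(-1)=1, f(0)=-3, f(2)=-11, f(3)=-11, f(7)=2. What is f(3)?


Reading from the table at x = 3

-11


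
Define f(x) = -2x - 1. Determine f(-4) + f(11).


f(-4) = 7
f(11) = -23
Sum = -16

-16


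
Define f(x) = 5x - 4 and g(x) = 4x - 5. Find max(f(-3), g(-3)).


-17


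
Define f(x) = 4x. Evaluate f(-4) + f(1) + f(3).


f(-4) = -16
f(1) = 4
f(3) = 12
Sum = 0

0


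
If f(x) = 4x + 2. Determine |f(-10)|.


f(-10) = -38
|-38| = 38

38


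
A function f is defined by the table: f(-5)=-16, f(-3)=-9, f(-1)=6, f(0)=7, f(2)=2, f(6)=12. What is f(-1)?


6


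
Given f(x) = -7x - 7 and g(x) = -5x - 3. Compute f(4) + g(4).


-58


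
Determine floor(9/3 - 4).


9/3 = 3
3 - 4 = -1
floor(-1) = -1

-1


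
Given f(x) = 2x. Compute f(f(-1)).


f(-1) = -2
f(-2) = -4

-4


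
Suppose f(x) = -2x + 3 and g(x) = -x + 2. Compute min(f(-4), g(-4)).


f(-4) = 11
g(-4) = 6
min = 6

6


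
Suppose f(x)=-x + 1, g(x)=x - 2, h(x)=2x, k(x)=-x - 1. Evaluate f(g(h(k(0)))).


k(0) = -1
h(-1) = -2
g(-2) = -4
f(-4) = 5

5


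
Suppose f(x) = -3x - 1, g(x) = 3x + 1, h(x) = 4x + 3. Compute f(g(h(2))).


h(2) = 11
g(11) = 34
f(34) = -103

-103


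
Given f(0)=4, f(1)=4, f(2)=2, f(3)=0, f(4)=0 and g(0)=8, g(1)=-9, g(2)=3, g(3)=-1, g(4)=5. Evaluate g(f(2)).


f(2) = 2
g(2) = 3

3


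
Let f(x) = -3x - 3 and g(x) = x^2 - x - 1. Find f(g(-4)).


g(-4) = 19
f(19) = -60

-60


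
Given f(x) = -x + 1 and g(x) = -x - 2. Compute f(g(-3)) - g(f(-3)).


f(g(-3)) = 0
g(f(-3)) = -6
Difference = 6

6


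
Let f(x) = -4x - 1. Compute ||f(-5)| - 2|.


17


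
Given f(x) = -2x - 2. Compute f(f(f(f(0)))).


f(0) = -2
f(-2) = 2
f(2) = -6
f(-6) = 10

10


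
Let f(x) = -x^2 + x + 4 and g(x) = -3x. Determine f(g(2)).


-38


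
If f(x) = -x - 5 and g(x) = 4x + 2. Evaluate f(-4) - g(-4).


f(-4) = -1
g(-4) = -14
Difference = 13

13


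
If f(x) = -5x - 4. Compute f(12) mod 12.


8


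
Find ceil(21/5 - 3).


2


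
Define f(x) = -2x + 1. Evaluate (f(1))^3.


f(1) = -1
(-1)^3 = -1

-1


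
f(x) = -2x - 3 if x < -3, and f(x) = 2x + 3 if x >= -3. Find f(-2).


-1


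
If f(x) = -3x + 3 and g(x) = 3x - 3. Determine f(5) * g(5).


f(5) = -12
g(5) = 12
Product = -144

-144


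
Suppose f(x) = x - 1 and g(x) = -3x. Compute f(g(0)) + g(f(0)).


2


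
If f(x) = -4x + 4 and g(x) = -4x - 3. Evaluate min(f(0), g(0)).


f(0) = 4
g(0) = -3
min = -3

-3


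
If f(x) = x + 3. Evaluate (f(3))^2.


f(3) = 6
(6)^2 = 36

36


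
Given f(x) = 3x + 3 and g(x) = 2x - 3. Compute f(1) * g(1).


f(1) = 6
g(1) = -1
Product = -6

-6


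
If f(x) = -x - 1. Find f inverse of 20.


Solve -x - 1 = 20
x = (20 + 1) / (-1) = -21

-21


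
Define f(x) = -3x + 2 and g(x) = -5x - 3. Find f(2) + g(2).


f(2) = -4
g(2) = -13
Sum = -17

-17


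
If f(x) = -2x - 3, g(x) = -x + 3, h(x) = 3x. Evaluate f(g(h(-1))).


h(-1) = -3
g(-3) = 6
f(6) = -15

-15


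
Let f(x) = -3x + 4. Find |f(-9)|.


f(-9) = 31
|31| = 31

31


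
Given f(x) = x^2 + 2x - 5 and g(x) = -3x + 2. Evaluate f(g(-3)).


g(-3) = 11
f(11) = 1*(11)^2 + 2*(11) - 5 = 138

138


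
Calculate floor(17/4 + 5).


17/4 = 4.25
4.25 + 5 = 9.25
floor(9.25) = 9

9


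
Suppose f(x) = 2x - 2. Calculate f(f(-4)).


f(-4) = -10
f(-10) = -22

-22


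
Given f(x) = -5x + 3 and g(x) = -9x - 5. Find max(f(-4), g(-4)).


31


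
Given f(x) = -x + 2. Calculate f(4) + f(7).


f(4) = -2
f(7) = -5
Sum = -7

-7


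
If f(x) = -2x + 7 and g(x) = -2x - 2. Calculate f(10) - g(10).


f(10) = -13
g(10) = -22
Difference = 9

9


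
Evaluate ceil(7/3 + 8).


7/3 = 2.3333
2.3333 + 8 = 10.3333
ceil(10.3333) = 11

11


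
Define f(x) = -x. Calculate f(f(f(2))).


f(2) = -2
f(-2) = 2
f(2) = -2

-2


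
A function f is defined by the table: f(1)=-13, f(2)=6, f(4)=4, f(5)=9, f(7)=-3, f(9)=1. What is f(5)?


Reading from the table at x = 5

9


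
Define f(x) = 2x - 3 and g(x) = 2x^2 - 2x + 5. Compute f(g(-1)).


g(-1) = 9
f(9) = 15

15


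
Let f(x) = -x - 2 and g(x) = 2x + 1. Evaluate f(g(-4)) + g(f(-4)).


f(g(-4)) = 5
g(f(-4)) = 5
Sum = 10

10


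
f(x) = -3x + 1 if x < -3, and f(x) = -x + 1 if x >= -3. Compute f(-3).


-3 satisfies x >= -3
f(-3) = 4

4


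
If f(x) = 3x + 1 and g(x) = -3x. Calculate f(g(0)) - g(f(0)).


f(g(0)) = 1
g(f(0)) = -3
Difference = 4

4


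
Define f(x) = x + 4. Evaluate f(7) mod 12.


f(7) = 11
11 mod 12 = 11

11


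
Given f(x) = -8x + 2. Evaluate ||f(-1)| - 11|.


f(-1) = 10
|10| = 10
|10 - 11| = 1

1


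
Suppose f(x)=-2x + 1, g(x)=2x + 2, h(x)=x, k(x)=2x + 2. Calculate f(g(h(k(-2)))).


k(-2) = -2
h(-2) = -2
g(-2) = -2
f(-2) = 5

5


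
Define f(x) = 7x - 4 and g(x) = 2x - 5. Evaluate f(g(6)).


g(6) = 7
f(7) = 45

45


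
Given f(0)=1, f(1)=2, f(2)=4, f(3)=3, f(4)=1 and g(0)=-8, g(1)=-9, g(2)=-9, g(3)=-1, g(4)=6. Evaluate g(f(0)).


f(0) = 1
g(1) = -9

-9


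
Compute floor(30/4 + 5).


30/4 = 7.5
7.5 + 5 = 12.5
floor(12.5) = 12

12


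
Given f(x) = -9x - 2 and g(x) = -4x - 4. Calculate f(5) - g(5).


f(5) = -47
g(5) = -24
Difference = -23

-23


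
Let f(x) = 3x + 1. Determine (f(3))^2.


f(3) = 10
(10)^2 = 100

100


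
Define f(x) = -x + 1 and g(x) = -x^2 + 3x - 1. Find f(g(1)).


0


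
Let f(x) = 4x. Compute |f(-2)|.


f(-2) = -8
|-8| = 8

8


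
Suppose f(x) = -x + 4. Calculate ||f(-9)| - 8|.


f(-9) = 13
|13| = 13
|13 - 8| = 5

5


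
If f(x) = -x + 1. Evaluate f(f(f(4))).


f(4) = -3
f(-3) = 4
f(4) = -3

-3


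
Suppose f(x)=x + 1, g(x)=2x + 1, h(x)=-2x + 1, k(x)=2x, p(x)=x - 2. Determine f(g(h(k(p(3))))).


p(3) = 1
k(1) = 2
h(2) = -3
g(-3) = -5
f(-5) = -4

-4


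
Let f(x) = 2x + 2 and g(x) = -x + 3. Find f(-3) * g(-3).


-24


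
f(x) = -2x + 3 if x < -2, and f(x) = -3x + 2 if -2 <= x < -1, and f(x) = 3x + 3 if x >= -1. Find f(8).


27


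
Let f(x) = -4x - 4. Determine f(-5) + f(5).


f(-5) = 16
f(5) = -24
Sum = -8

-8


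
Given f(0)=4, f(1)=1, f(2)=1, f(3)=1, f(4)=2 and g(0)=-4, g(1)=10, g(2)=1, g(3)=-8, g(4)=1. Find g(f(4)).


f(4) = 2
g(2) = 1

1


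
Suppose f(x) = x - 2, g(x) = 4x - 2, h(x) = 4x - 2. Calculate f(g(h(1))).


h(1) = 2
g(2) = 6
f(6) = 4

4


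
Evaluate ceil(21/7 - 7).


21/7 = 3
3 - 7 = -4
ceil(-4) = -4

-4


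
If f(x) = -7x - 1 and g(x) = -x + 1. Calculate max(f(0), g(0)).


f(0) = -1
g(0) = 1
max = 1

1


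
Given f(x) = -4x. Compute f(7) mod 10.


f(7) = -28
-28 mod 10 = 2

2


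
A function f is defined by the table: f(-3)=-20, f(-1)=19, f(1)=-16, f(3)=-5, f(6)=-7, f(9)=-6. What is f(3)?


Reading from the table at x = 3

-5


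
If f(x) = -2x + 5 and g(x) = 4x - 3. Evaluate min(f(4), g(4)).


f(4) = -3
g(4) = 13
min = -3

-3


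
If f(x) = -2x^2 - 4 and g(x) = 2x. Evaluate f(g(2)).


g(2) = 4
f(4) = (-2)*(4)^2 - 4 = -36

-36


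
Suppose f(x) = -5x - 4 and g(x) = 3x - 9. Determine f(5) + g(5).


f(5) = -29
g(5) = 6
Sum = -23

-23


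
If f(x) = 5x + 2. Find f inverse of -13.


Solve 5x + 2 = -13
x = (-13 - 2) / 5 = -3

-3


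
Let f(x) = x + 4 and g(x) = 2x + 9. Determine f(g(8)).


g(8) = 25
f(25) = 29

29


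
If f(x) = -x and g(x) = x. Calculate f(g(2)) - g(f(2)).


0


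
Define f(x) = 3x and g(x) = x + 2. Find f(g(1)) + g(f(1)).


f(g(1)) = 9
g(f(1)) = 5
Sum = 14

14


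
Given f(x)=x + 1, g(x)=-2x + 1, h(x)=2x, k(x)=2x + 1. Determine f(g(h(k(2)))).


k(2) = 5
h(5) = 10
g(10) = -19
f(-19) = -18

-18


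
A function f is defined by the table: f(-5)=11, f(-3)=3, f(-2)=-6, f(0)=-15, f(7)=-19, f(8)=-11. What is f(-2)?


Reading from the table at x = -2

-6


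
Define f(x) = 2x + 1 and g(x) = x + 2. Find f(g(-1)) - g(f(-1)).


f(g(-1)) = 3
g(f(-1)) = 1
Difference = 2

2


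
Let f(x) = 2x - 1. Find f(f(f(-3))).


f(-3) = -7
f(-7) = -15
f(-15) = -31

-31


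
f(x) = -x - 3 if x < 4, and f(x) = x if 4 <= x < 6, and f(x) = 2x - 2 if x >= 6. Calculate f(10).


10 satisfies x >= 6
f(10) = 18

18


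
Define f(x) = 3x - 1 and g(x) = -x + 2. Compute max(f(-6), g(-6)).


8


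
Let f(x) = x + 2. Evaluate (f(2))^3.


f(2) = 4
(4)^3 = 64

64


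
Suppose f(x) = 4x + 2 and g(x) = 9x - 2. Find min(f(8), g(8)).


34


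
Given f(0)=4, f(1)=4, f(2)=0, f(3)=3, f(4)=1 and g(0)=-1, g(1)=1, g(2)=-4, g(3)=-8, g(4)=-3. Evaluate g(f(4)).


1


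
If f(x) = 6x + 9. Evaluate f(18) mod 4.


f(18) = 117
117 mod 4 = 1

1


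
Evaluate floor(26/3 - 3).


5


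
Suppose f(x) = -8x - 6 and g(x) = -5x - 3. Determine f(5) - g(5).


f(5) = -46
g(5) = -28
Difference = -18

-18


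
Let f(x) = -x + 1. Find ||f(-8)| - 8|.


f(-8) = 9
|9| = 9
|9 - 8| = 1

1


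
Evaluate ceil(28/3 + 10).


28/3 = 9.3333
9.3333 + 10 = 19.3333
ceil(19.3333) = 20

20


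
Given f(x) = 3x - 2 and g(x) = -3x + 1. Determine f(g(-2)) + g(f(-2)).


44


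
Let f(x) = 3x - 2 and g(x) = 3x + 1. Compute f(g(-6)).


g(-6) = -17
f(-17) = -53

-53


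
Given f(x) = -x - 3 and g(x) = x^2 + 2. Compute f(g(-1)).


g(-1) = 3
f(3) = -6

-6


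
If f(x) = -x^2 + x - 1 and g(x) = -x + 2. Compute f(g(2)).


-1


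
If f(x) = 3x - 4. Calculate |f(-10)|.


f(-10) = -34
|-34| = 34

34


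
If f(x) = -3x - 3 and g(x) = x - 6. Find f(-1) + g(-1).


-7


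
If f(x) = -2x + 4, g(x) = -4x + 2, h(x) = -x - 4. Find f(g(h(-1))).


h(-1) = -3
g(-3) = 14
f(14) = -24

-24


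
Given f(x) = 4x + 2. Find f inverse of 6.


Solve 4x + 2 = 6
x = (6 - 2) / 4 = 1

1


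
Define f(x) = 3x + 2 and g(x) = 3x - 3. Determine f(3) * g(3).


f(3) = 11
g(3) = 6
Product = 66

66


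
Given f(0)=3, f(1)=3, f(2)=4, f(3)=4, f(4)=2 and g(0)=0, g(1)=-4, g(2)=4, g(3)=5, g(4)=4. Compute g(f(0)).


f(0) = 3
g(3) = 5

5


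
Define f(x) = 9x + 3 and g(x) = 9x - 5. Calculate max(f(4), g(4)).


f(4) = 39
g(4) = 31
max = 39

39


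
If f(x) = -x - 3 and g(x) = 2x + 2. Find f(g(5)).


g(5) = 12
f(12) = -15

-15


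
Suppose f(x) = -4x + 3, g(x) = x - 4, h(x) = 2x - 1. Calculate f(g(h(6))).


h(6) = 11
g(11) = 7
f(7) = -25

-25


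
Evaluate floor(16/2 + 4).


16/2 = 8
8 + 4 = 12
floor(12) = 12

12


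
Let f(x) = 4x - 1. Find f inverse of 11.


Solve 4x - 1 = 11
x = (11 + 1) / 4 = 3

3


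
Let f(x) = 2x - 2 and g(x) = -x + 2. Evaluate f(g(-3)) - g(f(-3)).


f(g(-3)) = 8
g(f(-3)) = 10
Difference = -2

-2


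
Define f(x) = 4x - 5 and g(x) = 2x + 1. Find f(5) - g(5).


f(5) = 15
g(5) = 11
Difference = 4

4


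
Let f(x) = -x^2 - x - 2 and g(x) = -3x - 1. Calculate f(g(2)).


-44


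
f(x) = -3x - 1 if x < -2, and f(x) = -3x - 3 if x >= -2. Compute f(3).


3 satisfies x >= -2
f(3) = -12

-12


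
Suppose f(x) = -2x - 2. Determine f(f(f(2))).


f(2) = -6
f(-6) = 10
f(10) = -22

-22


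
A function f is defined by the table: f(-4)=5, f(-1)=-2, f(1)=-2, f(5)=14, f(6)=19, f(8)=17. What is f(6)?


Reading from the table at x = 6

19


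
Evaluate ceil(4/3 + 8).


4/3 = 1.3333
1.3333 + 8 = 9.3333
ceil(9.3333) = 10

10


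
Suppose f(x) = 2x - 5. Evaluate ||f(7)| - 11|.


f(7) = 9
|9| = 9
|9 - 11| = 2

2


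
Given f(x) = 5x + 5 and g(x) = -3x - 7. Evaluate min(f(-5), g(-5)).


f(-5) = -20
g(-5) = 8
min = -20

-20


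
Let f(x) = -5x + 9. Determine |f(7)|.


f(7) = -26
|-26| = 26

26


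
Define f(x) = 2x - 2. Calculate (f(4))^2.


f(4) = 6
(6)^2 = 36

36


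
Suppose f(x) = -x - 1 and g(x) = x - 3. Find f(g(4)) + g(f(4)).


f(g(4)) = -2
g(f(4)) = -8
Sum = -10

-10


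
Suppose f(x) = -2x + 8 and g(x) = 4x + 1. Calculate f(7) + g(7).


f(7) = -6
g(7) = 29
Sum = 23

23


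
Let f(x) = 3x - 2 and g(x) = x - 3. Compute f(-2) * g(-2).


f(-2) = -8
g(-2) = -5
Product = 40

40


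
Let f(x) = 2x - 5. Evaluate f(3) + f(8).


12


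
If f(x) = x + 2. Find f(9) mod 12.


f(9) = 11
11 mod 12 = 11

11


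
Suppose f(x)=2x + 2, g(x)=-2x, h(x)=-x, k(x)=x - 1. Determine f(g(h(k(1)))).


k(1) = 0
h(0) = 0
g(0) = 0
f(0) = 2

2


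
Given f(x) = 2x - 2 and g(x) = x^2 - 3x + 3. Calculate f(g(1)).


g(1) = 1
f(1) = 0

0


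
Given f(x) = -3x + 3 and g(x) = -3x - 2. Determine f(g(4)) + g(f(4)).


f(g(4)) = 45
g(f(4)) = 25
Sum = 70

70


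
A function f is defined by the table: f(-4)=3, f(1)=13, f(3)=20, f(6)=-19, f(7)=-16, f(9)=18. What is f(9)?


Reading from the table at x = 9

18


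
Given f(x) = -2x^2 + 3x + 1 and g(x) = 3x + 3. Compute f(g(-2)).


g(-2) = -3
f(-3) = (-2)*(-3)^2 + 3*(-3) + 1 = -26

-26


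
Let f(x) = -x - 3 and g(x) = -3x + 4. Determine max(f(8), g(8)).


-11


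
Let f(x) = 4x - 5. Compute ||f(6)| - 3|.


f(6) = 19
|19| = 19
|19 - 3| = 16

16


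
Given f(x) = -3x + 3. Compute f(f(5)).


39


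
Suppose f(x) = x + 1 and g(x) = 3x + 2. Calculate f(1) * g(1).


f(1) = 2
g(1) = 5
Product = 10

10


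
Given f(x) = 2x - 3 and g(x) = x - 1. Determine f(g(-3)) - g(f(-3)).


f(g(-3)) = -11
g(f(-3)) = -10
Difference = -1

-1


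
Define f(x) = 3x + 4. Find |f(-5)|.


f(-5) = -11
|-11| = 11

11


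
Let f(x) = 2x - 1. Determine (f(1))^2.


f(1) = 1
(1)^2 = 1

1


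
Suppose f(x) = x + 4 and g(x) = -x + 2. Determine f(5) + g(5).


f(5) = 9
g(5) = -3
Sum = 6

6


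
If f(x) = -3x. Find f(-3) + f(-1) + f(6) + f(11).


f(-3) = 9
f(-1) = 3
f(6) = -18
f(11) = -33
Sum = -39

-39


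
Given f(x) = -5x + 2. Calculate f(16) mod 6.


f(16) = -78
-78 mod 6 = 0

0


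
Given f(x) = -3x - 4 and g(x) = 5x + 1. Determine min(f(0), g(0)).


-4


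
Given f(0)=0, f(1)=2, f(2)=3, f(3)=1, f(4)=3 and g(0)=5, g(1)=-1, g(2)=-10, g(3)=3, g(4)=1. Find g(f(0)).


5


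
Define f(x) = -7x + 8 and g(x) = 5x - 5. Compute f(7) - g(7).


f(7) = -41
g(7) = 30
Difference = -71

-71


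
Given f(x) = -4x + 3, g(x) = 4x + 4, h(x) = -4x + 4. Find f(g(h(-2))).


h(-2) = 12
g(12) = 52
f(52) = -205

-205


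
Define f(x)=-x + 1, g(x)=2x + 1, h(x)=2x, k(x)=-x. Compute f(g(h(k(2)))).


k(2) = -2
h(-2) = -4
g(-4) = -7
f(-7) = 8

8


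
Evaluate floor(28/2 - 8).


28/2 = 14
14 - 8 = 6
floor(6) = 6

6


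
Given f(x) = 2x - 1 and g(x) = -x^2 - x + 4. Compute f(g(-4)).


g(-4) = -8
f(-8) = -17

-17


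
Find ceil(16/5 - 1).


16/5 = 3.2
3.2 - 1 = 2.2
ceil(2.2) = 3

3


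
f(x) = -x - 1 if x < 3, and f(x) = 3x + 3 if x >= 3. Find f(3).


3 satisfies x >= 3
f(3) = 12

12


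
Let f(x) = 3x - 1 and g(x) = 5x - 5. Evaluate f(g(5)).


g(5) = 20
f(20) = 59

59


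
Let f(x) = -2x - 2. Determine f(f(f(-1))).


f(-1) = 0
f(0) = -2
f(-2) = 2

2


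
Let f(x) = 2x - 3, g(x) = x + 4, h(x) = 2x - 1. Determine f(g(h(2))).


h(2) = 3
g(3) = 7
f(7) = 11

11


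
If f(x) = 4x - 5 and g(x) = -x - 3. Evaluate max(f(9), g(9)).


f(9) = 31
g(9) = -12
max = 31

31


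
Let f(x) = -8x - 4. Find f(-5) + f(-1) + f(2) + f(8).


f(-5) = 36
f(-1) = 4
f(2) = -20
f(8) = -68
Sum = -48

-48


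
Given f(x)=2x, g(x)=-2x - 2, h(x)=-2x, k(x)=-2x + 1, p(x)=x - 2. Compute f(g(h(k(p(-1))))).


p(-1) = -3
k(-3) = 7
h(7) = -14
g(-14) = 26
f(26) = 52

52


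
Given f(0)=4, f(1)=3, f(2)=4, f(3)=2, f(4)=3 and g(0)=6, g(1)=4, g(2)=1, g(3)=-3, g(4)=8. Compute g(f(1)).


f(1) = 3
g(3) = -3

-3


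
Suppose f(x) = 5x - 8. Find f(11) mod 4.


3


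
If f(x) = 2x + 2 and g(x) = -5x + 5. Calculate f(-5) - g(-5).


f(-5) = -8
g(-5) = 30
Difference = -38

-38


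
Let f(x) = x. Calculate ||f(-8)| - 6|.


2


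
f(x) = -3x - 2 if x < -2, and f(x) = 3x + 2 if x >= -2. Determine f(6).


6 satisfies x >= -2
f(6) = 20

20


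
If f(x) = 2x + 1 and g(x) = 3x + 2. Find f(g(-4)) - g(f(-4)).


f(g(-4)) = -19
g(f(-4)) = -19
Difference = 0

0


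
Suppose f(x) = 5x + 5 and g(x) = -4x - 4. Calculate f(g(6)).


g(6) = -28
f(-28) = -135

-135


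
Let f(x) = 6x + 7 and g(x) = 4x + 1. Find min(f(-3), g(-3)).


-11


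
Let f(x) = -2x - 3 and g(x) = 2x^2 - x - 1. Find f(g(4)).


g(4) = 27
f(27) = -57

-57


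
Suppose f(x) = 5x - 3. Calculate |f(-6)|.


f(-6) = -33
|-33| = 33

33


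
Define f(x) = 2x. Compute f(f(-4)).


-16


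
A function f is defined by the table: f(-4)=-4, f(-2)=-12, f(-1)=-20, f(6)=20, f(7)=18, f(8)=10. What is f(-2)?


Reading from the table at x = -2

-12


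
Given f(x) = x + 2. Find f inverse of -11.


Solve x + 2 = -11
x = (-11 - 2) / 1 = -13

-13


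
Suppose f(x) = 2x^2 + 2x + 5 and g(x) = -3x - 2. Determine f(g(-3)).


g(-3) = 7
f(7) = 2*(7)^2 + 2*(7) + 5 = 117

117


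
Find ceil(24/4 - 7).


24/4 = 6
6 - 7 = -1
ceil(-1) = -1

-1


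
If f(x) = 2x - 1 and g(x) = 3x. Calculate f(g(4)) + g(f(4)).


f(g(4)) = 23
g(f(4)) = 21
Sum = 44

44


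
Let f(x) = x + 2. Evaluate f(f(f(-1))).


f(-1) = 1
f(1) = 3
f(3) = 5

5


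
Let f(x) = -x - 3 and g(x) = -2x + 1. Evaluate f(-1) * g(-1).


f(-1) = -2
g(-1) = 3
Product = -6

-6


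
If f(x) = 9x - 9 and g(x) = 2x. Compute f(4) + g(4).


f(4) = 27
g(4) = 8
Sum = 35

35


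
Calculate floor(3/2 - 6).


3/2 = 1.5
1.5 - 6 = -4.5
floor(-4.5) = -5

-5


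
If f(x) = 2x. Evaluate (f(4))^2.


f(4) = 8
(8)^2 = 64

64


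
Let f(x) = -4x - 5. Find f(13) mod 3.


0


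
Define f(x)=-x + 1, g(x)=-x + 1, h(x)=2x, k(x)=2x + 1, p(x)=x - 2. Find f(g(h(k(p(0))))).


p(0) = -2
k(-2) = -3
h(-3) = -6
g(-6) = 7
f(7) = -6

-6


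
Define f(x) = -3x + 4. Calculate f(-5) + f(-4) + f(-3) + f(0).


f(-5) = 19
f(-4) = 16
f(-3) = 13
f(0) = 4
Sum = 52

52


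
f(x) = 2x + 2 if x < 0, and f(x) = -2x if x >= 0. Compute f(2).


2 satisfies x >= 0
f(2) = -4

-4


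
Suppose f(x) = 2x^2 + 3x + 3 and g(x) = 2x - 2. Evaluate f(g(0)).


g(0) = -2
f(-2) = 2*(-2)^2 + 3*(-2) + 3 = 5

5


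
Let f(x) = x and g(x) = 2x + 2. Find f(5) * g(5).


f(5) = 5
g(5) = 12
Product = 60

60


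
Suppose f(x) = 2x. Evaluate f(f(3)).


f(3) = 6
f(6) = 12

12


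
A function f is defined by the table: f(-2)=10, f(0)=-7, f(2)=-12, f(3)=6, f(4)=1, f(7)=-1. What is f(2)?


Reading from the table at x = 2

-12


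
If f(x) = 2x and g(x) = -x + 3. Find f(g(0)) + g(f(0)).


f(g(0)) = 6
g(f(0)) = 3
Sum = 9

9


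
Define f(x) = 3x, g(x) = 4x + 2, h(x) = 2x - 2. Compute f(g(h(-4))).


h(-4) = -10
g(-10) = -38
f(-38) = -114

-114


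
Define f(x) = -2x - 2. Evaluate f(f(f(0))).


-6


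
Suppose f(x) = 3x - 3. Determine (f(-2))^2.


f(-2) = -9
(-9)^2 = 81

81


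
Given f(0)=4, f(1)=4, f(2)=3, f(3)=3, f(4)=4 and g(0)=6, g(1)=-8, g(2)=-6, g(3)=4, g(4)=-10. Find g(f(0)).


f(0) = 4
g(4) = -10

-10


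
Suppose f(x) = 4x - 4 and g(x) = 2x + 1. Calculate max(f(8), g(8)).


f(8) = 28
g(8) = 17
max = 28

28


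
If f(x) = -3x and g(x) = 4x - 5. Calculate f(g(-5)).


g(-5) = -25
f(-25) = 75

75


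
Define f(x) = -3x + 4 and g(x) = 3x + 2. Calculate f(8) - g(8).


f(8) = -20
g(8) = 26
Difference = -46

-46


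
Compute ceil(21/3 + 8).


21/3 = 7
7 + 8 = 15
ceil(15) = 15

15
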